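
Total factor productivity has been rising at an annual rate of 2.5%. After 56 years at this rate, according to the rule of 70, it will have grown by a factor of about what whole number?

≈ 4 times

70/2.5 ≈ 28.00 years per doubling.
56 years fits 2 doublings: 2^2 = 4.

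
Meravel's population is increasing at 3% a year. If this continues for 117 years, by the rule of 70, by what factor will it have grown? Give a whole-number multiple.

about 32 times

Doubling time ≈ 70/3 = 23.33 years.
117/23.33 ≈ 5 doublings, so about 2^5 = 32×.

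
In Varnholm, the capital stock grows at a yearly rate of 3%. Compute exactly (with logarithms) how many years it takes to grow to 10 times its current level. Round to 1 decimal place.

t = ln(10) / ln(1 + 0.03) = 2.3026 / 0.029559 ≈ 77.90.

77.9 years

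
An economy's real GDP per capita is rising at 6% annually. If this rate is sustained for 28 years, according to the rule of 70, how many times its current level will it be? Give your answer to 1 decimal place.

Doubling time ≈ 70/6 = 11.67 years.
28 years / 11.67 ≈ 2.40 doublings → factor 2^2.40 ≈ 5.3.

approximately 5.3 times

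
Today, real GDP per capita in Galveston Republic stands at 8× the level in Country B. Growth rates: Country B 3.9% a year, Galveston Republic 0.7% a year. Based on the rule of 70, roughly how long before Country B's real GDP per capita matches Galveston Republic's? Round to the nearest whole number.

The growth-rate gap is 3.9% − 0.7% = 3.2 percentage points.
So the ratio between them halves every 70/3.2 ≈ 21.88 years.
An 8× gap closes after 3 halvings: 3 × 21.88 ≈ 66 years.

around 66 years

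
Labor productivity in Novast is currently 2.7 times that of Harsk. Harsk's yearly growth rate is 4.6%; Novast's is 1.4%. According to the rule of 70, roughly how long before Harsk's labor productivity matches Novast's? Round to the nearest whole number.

about 31 years

Harsk gains on Novast at 4.6% − 1.4% = 3.2 points a year.
At that relative rate the gap halves every 70/3.2 ≈ 21.88 years.
A 2.7 times gap takes log₂(2.7) ≈ 1.43 halvings to close: 1.43 × 21.88 ≈ 31 years.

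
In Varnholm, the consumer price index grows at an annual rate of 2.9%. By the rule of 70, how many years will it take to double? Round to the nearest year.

70/2.9 ≈ 24.14, so it doubles roughly every 24 years.

24 years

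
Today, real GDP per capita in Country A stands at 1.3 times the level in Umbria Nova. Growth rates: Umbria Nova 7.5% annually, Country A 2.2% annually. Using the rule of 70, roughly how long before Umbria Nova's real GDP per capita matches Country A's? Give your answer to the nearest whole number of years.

The growth-rate gap is 7.5% − 2.2% = 5.3 percentage points.
So the ratio between them halves every 70/5.3 ≈ 13.21 years.
A 1.3 times gap takes log₂(1.3) ≈ 0.38 halvings to close: 0.38 × 13.21 ≈ 5 years.

5 years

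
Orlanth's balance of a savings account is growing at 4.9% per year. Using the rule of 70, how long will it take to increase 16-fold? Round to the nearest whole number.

At 4.9% it doubles every 70/4.9 ≈ 14.29 years.
Getting to 16× needs 4 doublings: 4 × 14.29 ≈ 57 years.

around 57 years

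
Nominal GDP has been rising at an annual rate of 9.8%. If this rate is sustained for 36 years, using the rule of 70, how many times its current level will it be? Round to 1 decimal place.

Doubling time ≈ 70/9.8 = 7.14 years.
36 years / 7.14 ≈ 5.04 doublings → factor 2^5.04 ≈ 32.9.

32.9 times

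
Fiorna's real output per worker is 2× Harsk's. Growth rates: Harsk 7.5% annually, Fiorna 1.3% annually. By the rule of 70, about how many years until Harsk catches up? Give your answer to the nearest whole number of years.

What matters is the difference: 6.2 pp.
Rule of 70 on the gap: the ratio halves every 70/6.2 ≈ 11.29 years.
A 2× gap closes after 1 halving: 1 × 11.29 ≈ 11 years.

≈ 11 years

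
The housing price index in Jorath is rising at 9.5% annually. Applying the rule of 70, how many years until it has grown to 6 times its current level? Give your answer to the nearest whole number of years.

Doubling time ≈ 70/9.5 = 7.37 years.
6× is log₂ 6 ≈ 2.58 doublings, so ≈ 2.58 × 7.37 = 19 years.

about 19 years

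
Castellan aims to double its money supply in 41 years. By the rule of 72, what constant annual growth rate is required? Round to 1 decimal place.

72 / 41 ≈ 1.76, so about 1.8% annually.

about 1.8% annually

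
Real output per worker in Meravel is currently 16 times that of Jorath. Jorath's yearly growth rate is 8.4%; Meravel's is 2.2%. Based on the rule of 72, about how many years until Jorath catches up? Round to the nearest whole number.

approximately 46 years

Jorath gains on Meravel at 8.4% − 2.2% = 6.2 points a year.
At that relative rate the gap halves every 72/6.2 ≈ 11.61 years.
A 16 times gap closes after 4 halvings: 4 × 11.61 ≈ 46 years.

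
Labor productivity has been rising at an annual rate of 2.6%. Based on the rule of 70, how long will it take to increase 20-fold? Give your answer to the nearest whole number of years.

116 years

Doubling time ≈ 70/2.6 = 26.92 years.
Reaching 20× takes log₂(20) ≈ 4.32 doublings.
4.32 × 26.92 ≈ 116 years.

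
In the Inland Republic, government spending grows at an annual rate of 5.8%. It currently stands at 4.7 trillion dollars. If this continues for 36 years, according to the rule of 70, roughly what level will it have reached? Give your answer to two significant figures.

≈ 37 trillion dollars

Doubling time ≈ 70/5.8 = 12.07 years.
36 years is 36/12.07 ≈ 2.98 doublings, a factor of 2^2.98 ≈ 7.89.
4.7 × 7.89 ≈ 37 trillion dollars.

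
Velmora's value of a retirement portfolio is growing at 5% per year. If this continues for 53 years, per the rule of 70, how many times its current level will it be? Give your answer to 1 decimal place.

Doubles every ≈ 14.00 years (70/5).
53 years is 3.79 doublings; 2^3.79 ≈ 13.8×.

≈ 13.8 times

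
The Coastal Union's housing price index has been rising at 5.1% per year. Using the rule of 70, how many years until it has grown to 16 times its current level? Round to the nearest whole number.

about 55 years

At 5.1% it doubles every 70/5.1 ≈ 13.73 years.
Getting to 16× needs 4 doublings: 4 × 13.73 ≈ 55 years.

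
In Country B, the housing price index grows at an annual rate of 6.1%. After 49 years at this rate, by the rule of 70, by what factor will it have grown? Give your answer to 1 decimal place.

Doubles every ≈ 11.48 years (70/6.1).
49 years is 4.27 doublings; 2^4.27 ≈ 19.3×.

about 19.3 times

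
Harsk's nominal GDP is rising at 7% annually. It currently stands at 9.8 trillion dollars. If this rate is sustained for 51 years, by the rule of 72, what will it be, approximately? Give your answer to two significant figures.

It doubles every 72/7 ≈ 10.29 years, so 51 years is 4.96 doublings.
2^4.96 ≈ 31.12; 9.8 × 31.12 ≈ 300 trillion dollars.

approximately 300 trillion dollars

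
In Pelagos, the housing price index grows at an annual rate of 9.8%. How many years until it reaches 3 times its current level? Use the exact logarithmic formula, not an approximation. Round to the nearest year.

t = ln(3) / ln(1 + 0.098) = 1.0986 / 0.093490 ≈ 11.75.
≈ 12 years.

12 years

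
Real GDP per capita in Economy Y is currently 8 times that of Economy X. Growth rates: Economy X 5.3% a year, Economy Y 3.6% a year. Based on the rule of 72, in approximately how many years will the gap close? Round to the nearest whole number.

The growth-rate gap is 5.3% − 3.6% = 1.7 percentage points.
So the ratio between them halves every 72/1.7 ≈ 42.35 years.
An 8 times gap closes after 3 halvings: 3 × 42.35 ≈ 127 years.

approximately 127 years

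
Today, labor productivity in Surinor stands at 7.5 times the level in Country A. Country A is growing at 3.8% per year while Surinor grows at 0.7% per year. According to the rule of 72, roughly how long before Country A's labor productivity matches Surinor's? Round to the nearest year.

about 68 years

Country A gains on Surinor at 3.8% − 0.7% = 3.1 points a year.
At that relative rate the gap halves every 72/3.1 ≈ 23.23 years.
A 7.5 times gap takes log₂(7.5) ≈ 2.91 halvings to close: 2.91 × 23.23 ≈ 68 years.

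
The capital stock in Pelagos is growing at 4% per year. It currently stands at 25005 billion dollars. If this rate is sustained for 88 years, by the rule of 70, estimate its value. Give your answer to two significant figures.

It doubles every 70/4 ≈ 17.50 years, so 88 years is 5.03 doublings.
2^5.03 ≈ 32.67; 25005 × 32.67 ≈ 820000 billion dollars.

about 820000 billion dollars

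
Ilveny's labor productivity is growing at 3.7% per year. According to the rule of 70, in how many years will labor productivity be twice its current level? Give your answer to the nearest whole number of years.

Doubling time ≈ 70 / 3.7 = 18.92 years.

around 19 years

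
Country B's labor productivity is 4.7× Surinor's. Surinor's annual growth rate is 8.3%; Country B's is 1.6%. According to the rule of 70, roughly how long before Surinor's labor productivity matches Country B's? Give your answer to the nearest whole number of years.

The growth-rate gap is 8.3% − 1.6% = 6.7 percentage points.
So the ratio between them halves every 70/6.7 ≈ 10.45 years.
A 4.7× gap takes log₂(4.7) ≈ 2.23 halvings to close: 2.23 × 10.45 ≈ 23 years.

approximately 23 years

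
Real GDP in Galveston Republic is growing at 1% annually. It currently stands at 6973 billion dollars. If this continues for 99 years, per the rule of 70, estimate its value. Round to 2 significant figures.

It doubles every 70/1 ≈ 70.00 years, so 99 years is 1.41 doublings.
2^1.41 ≈ 2.66; 6973 × 2.66 ≈ 19000 billion dollars.

≈ 19000 billion dollars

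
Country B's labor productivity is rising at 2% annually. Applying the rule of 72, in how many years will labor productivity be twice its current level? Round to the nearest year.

roughly 36 years

72/2 ≈ 36.00, so it doubles roughly every 36 years.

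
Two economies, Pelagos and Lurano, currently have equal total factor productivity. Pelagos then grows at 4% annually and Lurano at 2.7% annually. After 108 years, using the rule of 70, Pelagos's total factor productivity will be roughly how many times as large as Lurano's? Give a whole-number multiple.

Rate gap = 4% − 2.7% = 1.3 points.
The ratio doubles every 70/1.3 ≈ 53.85 years.
108/53.85 ≈ 2.01 doublings → ratio ≈ 2^2.01 ≈ 4.

about 4 times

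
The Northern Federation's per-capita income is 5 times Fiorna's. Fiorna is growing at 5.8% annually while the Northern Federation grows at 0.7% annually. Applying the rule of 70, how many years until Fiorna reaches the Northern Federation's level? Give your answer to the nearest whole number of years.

The growth-rate gap is 5.8% − 0.7% = 5.1 percentage points.
So the ratio between them halves every 70/5.1 ≈ 13.73 years.
A 5 times gap takes log₂(5) ≈ 2.32 halvings to close: 2.32 × 13.73 ≈ 32 years.

roughly 32 years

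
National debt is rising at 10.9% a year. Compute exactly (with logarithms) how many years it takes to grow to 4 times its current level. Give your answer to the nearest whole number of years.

t = ln(4) / ln(1 + 0.109) = 1.3863 / 0.103459 ≈ 13.40.
≈ 13 years.

13 years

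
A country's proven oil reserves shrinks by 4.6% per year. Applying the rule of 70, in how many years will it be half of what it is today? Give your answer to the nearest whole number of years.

Halving time ≈ 70 / 4.6 = 15.22 → 15 years.

roughly 15 years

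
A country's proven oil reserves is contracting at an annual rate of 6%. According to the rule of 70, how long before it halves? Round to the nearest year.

≈ 12 years

Halving time ≈ 70 / 6 = 11.67 → 12 years.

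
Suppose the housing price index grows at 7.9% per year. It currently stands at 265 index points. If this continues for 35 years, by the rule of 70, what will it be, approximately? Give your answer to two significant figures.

Doubling time ≈ 70/7.9 = 8.86 years.
35 years is 35/8.86 ≈ 3.95 doublings, a factor of 2^3.95 ≈ 15.45.
265 × 15.45 ≈ 4100 index points.

around 4100 index points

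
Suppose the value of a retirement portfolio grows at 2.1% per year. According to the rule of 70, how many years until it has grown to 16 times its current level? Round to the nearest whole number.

At 2.1% it doubles every 70/2.1 ≈ 33.33 years.
16 = 2^4, so 4 doublings → 133 years.

approximately 133 years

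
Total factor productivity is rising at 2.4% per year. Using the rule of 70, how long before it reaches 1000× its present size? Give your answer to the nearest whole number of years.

One doubling takes 70/2.4 = 29.17 years.
Reaching 1000× takes log₂(1000) ≈ 9.97 doublings.
9.97 × 29.17 ≈ 291 years.

roughly 291 years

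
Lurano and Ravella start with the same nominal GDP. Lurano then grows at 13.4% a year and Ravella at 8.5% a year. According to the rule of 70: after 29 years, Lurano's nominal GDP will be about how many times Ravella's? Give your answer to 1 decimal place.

Lurano pulls ahead at 4.9 pp per year, so the ratio doubles every 70/4.9 ≈ 14.29 years.
In 29 years that's 2.03 doublings: 2^2.03 ≈ 4.1.

4.1 times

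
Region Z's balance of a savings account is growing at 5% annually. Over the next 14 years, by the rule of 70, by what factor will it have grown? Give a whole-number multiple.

At 5% one doubling takes ≈ 14.00 years; 14 years is 1 of them, so ×2.

2 times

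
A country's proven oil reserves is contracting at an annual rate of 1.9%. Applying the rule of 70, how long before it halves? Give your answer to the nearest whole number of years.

Falling at 1.9%, it halves about every 70/1.9 = 36.84 years.

approximately 37 years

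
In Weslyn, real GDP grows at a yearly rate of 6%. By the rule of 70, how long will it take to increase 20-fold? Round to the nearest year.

50 years

Doubling time ≈ 70/6 = 11.67 years.
20× is log₂ 20 ≈ 4.32 doublings, so ≈ 4.32 × 11.67 = 50 years.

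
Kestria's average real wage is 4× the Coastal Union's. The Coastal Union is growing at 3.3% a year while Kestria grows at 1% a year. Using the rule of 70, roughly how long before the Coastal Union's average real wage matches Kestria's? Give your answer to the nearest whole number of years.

the Coastal Union gains on Kestria at 3.3% − 1% = 2.3 points a year.
At that relative rate the gap halves every 70/2.3 ≈ 30.43 years.
A 4× gap closes after 2 halvings: 2 × 30.43 ≈ 61 years.

approximately 61 years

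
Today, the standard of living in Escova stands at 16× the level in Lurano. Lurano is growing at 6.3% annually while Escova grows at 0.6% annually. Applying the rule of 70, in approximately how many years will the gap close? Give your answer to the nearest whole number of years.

The growth-rate gap is 6.3% − 0.6% = 5.7 percentage points.
So the ratio between them halves every 70/5.7 ≈ 12.28 years.
A 16× gap closes after 4 halvings: 4 × 12.28 ≈ 49 years.

roughly 49 years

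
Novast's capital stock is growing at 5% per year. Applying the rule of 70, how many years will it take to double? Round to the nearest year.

around 14 years

At 5%, doubling takes about 70/5 = 14.00 years.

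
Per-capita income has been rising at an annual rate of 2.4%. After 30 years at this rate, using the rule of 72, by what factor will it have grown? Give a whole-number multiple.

around 2 times

72/2.4 ≈ 30.00 years per doubling.
30 years fits 1 doubling: 2^1 = 2.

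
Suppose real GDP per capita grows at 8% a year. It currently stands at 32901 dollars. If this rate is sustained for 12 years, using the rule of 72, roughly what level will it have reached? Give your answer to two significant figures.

It doubles every 72/8 ≈ 9.00 years, so 12 years is 1.33 doublings.
2^1.33 ≈ 2.51; 32901 × 2.51 ≈ 83000 dollars.

roughly 83000 dollars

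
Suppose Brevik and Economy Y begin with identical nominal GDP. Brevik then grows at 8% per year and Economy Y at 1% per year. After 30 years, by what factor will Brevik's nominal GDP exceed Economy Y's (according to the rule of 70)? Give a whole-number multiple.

Rate gap = 8% − 1% = 7 points.
The ratio doubles every 70/7 ≈ 10.00 years.
30/10.00 ≈ 3.00 doublings → ratio ≈ 2^3.00 ≈ 8.

approximately 8 times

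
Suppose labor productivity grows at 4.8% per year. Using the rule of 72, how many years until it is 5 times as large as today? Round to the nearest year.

35 years

Doubling time ≈ 72/4.8 = 15.00 years.
Reaching 5× takes log₂(5) ≈ 2.32 doublings.
2.32 × 15.00 ≈ 35 years.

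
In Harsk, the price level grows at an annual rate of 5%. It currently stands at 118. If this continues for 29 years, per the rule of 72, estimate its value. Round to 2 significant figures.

Doubling time ≈ 72/5 = 14.40 years.
29 years is 29/14.40 ≈ 2.01 doublings, a factor of 2^2.01 ≈ 4.03.
118 × 4.03 ≈ 480.

approximately 480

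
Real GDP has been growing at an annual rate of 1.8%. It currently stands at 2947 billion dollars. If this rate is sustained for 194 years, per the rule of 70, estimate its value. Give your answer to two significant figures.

Doubling time ≈ 70/1.8 = 38.89 years.
194 years is 194/38.89 ≈ 4.99 doublings, a factor of 2^4.99 ≈ 31.78.
2947 × 31.78 ≈ 94000 billion dollars.

≈ 94000 billion dollars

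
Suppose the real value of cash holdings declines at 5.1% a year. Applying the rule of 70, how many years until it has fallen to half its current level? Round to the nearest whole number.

around 14 years

The rule works in reverse for decay: 70/5.1 ≈ 13.73 years to halve.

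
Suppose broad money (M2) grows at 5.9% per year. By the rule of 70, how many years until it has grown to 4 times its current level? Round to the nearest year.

24 years

At 5.9% it doubles every 70/5.9 ≈ 11.86 years.
4 = 2^2, so 2 doublings → 24 years.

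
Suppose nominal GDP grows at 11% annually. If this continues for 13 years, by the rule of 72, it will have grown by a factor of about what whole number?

around 4 times

72/11 ≈ 6.55 years per doubling.
13 years fits 2 doublings: 2^2 = 4.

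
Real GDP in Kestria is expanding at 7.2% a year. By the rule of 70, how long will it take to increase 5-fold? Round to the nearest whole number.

23 years

At 7.2% it doubles every 70/7.2 ≈ 9.72 years.
Reaching 5× takes log₂(5) ≈ 2.32 doublings.
2.32 × 9.72 ≈ 23 years.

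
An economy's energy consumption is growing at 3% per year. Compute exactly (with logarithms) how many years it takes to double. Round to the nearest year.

t = ln(2) / ln(1 + 0.03) = 0.6931 / 0.029559 ≈ 23.45.
≈ 23 years.

23 years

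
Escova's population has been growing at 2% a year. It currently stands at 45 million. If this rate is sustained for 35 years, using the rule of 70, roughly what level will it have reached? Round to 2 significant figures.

It doubles every 70/2 ≈ 35.00 years, so 35 years is 1.00 doublings.
2^1.00 ≈ 2.00; 45 × 2.00 ≈ 90 million.

90 million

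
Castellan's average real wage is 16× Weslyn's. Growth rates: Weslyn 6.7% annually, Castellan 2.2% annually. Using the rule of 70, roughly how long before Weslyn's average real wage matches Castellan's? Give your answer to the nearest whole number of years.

The growth-rate gap is 6.7% − 2.2% = 4.5 percentage points.
So the ratio between them halves every 70/4.5 ≈ 15.56 years.
A 16× gap closes after 4 halvings: 4 × 15.56 ≈ 62 years.

about 62 years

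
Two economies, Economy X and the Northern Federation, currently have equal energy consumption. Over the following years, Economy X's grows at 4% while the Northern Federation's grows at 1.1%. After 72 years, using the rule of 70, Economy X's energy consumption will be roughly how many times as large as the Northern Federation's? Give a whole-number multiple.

Economy X pulls ahead at 2.9 pp per year, so the ratio doubles every 70/2.9 ≈ 24.14 years.
In 72 years that's 2.98 doublings: 2^2.98 ≈ 8.

around 8 times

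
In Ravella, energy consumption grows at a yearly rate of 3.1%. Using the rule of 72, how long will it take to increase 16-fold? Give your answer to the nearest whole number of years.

At 3.1% it doubles every 72/3.1 ≈ 23.23 years.
16 = 2^4, so 4 doublings → 93 years.

≈ 93 years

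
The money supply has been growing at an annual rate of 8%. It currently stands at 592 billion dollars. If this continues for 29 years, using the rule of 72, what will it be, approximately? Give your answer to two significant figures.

Doubling time ≈ 72/8 = 9.00 years.
29 years is 29/9.00 ≈ 3.22 doublings, a factor of 2^3.22 ≈ 9.32.
592 × 9.32 ≈ 5500 billion dollars.

5500 billion dollars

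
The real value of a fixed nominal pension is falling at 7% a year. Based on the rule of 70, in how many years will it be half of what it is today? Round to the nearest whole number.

approximately 10 years

Halving time ≈ 70 / 7 = 10.00 → 10 years.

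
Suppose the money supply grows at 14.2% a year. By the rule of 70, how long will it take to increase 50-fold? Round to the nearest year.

≈ 28 years

At 14.2% it doubles every 70/14.2 ≈ 4.93 years.
50× is log₂ 50 ≈ 5.64 doublings, so ≈ 5.64 × 4.93 = 28 years.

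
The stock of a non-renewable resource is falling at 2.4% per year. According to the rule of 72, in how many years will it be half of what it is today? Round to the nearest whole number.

roughly 30 years

The rule works in reverse for decay: 72/2.4 ≈ 30.00 years to halve.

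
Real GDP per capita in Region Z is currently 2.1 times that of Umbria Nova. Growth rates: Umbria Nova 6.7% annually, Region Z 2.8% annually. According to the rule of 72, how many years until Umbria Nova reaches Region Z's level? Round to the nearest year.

approximately 20 years

The growth-rate gap is 6.7% − 2.8% = 3.9 percentage points.
So the ratio between them halves every 72/3.9 ≈ 18.46 years.
A 2.1 times gap takes log₂(2.1) ≈ 1.07 halvings to close: 1.07 × 18.46 ≈ 20 years.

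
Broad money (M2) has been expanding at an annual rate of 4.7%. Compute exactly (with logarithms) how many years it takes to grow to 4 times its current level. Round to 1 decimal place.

30.2 years

t = ln(4) / ln(1 + 0.047) = 1.3863 / 0.045929 ≈ 30.18.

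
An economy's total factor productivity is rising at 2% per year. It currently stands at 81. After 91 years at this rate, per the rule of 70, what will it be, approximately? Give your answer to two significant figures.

Doubling time ≈ 70/2 = 35.00 years.
91 years is 91/35.00 ≈ 2.60 doublings, a factor of 2^2.60 ≈ 6.06.
81 × 6.06 ≈ 490.

≈ 490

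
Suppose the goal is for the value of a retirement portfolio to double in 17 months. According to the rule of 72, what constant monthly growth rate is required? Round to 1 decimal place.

72 / 17 ≈ 4.24, so about 4.2% per month.

about 4.2%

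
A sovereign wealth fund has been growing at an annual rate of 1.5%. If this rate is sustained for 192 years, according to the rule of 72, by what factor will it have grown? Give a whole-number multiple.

around 16 times

72/1.5 ≈ 48.00 years per doubling.
192 years fits 4 doublings: 2^4 = 16.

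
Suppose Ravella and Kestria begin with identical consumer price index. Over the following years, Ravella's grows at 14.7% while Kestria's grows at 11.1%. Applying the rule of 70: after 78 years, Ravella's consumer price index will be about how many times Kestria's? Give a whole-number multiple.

Only the 3.6-point difference matters.
70/3.6 ≈ 19.44 years per doubling of the ratio; 78 years gives 4.01 doublings, so ≈ 16×.

roughly 16 times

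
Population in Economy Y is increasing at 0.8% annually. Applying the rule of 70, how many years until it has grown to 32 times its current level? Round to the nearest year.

Doubling time ≈ 70/0.8 = 87.50 years.
32 = 2^5, so 5 doublings → 438 years.

roughly 438 years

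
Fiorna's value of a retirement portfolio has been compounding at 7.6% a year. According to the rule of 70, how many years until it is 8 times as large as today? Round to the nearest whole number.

approximately 28 years

One doubling takes 70/7.6 = 9.21 years.
8× is 3 doublings, so 3 × 9.21 ≈ 28 years.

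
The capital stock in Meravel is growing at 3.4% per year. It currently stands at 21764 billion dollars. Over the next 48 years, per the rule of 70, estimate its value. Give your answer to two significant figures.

around 110000 billion dollars

It doubles every 70/3.4 ≈ 20.59 years, so 48 years is 2.33 doublings.
2^2.33 ≈ 5.03; 21764 × 5.03 ≈ 110000 billion dollars.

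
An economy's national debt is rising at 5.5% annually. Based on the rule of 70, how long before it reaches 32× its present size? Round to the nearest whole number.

One doubling takes 70/5.5 = 12.73 years.
32× is 5 doublings, so 5 × 12.73 ≈ 64 years.

approximately 64 years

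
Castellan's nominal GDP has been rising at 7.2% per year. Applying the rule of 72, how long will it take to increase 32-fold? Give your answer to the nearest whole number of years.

≈ 50 years

One doubling takes 72/7.2 = 10.00 years.
32× is 5 doublings, so 5 × 10.00 ≈ 50 years.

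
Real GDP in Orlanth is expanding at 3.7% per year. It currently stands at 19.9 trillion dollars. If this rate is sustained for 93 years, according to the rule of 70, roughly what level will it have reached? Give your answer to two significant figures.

It doubles every 70/3.7 ≈ 18.92 years, so 93 years is 4.92 doublings.
2^4.92 ≈ 30.27; 19.9 × 30.27 ≈ 600 trillion dollars.

around 600 trillion dollars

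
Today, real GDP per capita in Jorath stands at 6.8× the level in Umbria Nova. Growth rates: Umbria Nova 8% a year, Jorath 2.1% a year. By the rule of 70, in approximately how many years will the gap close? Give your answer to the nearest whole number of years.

What matters is the difference: 5.9 pp.
Rule of 70 on the gap: the ratio halves every 70/5.9 ≈ 11.86 years.
A 6.8× gap takes log₂(6.8) ≈ 2.77 halvings to close: 2.77 × 11.86 ≈ 33 years.

roughly 33 years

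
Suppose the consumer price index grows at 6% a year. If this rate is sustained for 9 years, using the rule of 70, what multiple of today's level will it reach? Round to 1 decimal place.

Doubling time ≈ 70/6 = 11.67 years.
9 years / 11.67 ≈ 0.77 doublings → factor 2^0.77 ≈ 1.7.

about 1.7 times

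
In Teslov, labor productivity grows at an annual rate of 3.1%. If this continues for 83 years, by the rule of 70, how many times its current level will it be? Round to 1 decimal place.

Doubling time ≈ 70/3.1 = 22.58 years.
83 years / 22.58 ≈ 3.68 doublings → factor 2^3.68 ≈ 12.8.

roughly 12.8 times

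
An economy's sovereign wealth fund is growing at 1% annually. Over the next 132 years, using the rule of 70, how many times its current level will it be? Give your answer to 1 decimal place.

Doubles every ≈ 70.00 years (70/1).
132 years is 1.89 doublings; 2^1.89 ≈ 3.7×.

roughly 3.7 times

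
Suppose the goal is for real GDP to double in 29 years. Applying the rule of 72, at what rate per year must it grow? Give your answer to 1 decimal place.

≈ 2.5%

72 / 29 ≈ 2.48, so about 2.5% per year.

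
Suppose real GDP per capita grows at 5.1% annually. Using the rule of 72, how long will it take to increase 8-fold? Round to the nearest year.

Doubling time ≈ 72/5.1 = 14.12 years.
8× is 3 doublings, so 3 × 14.12 ≈ 42 years.

≈ 42 years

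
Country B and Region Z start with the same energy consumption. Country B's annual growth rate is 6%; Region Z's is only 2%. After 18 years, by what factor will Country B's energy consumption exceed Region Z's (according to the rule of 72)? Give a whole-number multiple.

Rate gap = 6% − 2% = 4 points.
The ratio doubles every 72/4 ≈ 18.00 years.
18/18.00 ≈ 1.00 doublings → ratio ≈ 2^1.00 ≈ 2.

2 times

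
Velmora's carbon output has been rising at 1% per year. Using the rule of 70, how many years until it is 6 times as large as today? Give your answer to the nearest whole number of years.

At 1% it doubles every 70/1 ≈ 70.00 years.
6× is log₂ 6 ≈ 2.58 doublings, so ≈ 2.58 × 70.00 = 181 years.

roughly 181 years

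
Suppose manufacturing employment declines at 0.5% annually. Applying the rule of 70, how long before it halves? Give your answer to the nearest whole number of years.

The rule works in reverse for decay: 70/0.5 ≈ 140.00 years to halve.

approximately 140 years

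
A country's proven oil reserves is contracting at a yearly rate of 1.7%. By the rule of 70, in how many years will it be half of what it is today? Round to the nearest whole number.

≈ 41 years

The rule works in reverse for decay: 70/1.7 ≈ 41.18 years to halve.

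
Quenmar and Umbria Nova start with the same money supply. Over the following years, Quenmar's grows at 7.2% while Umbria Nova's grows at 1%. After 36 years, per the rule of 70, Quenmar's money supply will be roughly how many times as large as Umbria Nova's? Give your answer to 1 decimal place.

Quenmar pulls ahead at 6.2 pp per year, so the ratio doubles every 70/6.2 ≈ 11.29 years.
In 36 years that's 3.19 doublings: 2^3.19 ≈ 9.1.

approximately 9.1 times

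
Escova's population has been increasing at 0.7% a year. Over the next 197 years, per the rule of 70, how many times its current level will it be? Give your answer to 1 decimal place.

Doubling time ≈ 70/0.7 = 100.00 years.
197 years / 100.00 ≈ 1.97 doublings → factor 2^1.97 ≈ 3.9.

approximately 3.9 times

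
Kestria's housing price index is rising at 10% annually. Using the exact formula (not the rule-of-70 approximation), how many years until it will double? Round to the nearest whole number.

7 years

t = ln(2) / ln(1 + 0.1) = 0.6931 / 0.095310 ≈ 7.27.
≈ 7 years.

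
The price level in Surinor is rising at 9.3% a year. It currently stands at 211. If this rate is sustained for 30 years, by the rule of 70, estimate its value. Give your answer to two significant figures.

It doubles every 70/9.3 ≈ 7.53 years, so 30 years is 3.98 doublings.
2^3.98 ≈ 15.78; 211 × 15.78 ≈ 3300.

approximately 3300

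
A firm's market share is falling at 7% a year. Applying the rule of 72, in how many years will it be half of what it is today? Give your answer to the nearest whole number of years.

approximately 10 years

Halving time ≈ 72 / 7 = 10.29 → 10 years.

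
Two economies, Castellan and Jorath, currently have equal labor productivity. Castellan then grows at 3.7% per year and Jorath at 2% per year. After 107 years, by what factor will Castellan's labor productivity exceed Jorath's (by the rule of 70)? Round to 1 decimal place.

Castellan pulls ahead at 1.7 pp per year, so the ratio doubles every 70/1.7 ≈ 41.18 years.
In 107 years that's 2.60 doublings: 2^2.60 ≈ 6.1.

≈ 6.1 times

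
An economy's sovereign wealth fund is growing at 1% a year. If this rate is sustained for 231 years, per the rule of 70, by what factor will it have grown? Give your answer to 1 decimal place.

Doubling time ≈ 70/1 = 70.00 years.
231 years / 70.00 ≈ 3.30 doublings → factor 2^3.30 ≈ 9.8.

about 9.8 times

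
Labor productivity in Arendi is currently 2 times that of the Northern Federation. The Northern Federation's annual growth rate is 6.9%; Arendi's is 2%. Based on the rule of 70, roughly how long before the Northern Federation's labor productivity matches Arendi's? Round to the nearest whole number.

≈ 14 years

What matters is the difference: 4.9 pp.
Rule of 70 on the gap: the ratio halves every 70/4.9 ≈ 14.29 years.
A 2 times gap closes after 1 halving: 1 × 14.29 ≈ 14 years.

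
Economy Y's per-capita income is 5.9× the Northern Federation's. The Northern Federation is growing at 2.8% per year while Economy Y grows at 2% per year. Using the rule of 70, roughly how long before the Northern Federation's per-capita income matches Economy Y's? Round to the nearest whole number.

What matters is the difference: 0.8 pp.
Rule of 70 on the gap: the ratio halves every 70/0.8 ≈ 87.50 years.
A 5.9× gap takes log₂(5.9) ≈ 2.56 halvings to close: 2.56 × 87.50 ≈ 224 years.

224 years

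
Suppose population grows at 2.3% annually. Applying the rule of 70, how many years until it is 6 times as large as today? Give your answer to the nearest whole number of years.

about 79 years

Doubling time ≈ 70/2.3 = 30.43 years.
6× is log₂ 6 ≈ 2.58 doublings, so ≈ 2.58 × 30.43 = 79 years.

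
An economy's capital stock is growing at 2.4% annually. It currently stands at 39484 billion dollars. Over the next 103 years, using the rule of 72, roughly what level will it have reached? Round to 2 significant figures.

Doubling time ≈ 72/2.4 = 30.00 years.
103 years is 103/30.00 ≈ 3.43 doublings, a factor of 2^3.43 ≈ 10.78.
39484 × 10.78 ≈ 430000 billion dollars.

≈ 430000 billion dollars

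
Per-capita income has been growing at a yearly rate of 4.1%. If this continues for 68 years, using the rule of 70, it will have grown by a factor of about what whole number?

about 16 times

70/4.1 ≈ 17.07 years per doubling.
68 years fits 4 doublings: 2^4 = 16.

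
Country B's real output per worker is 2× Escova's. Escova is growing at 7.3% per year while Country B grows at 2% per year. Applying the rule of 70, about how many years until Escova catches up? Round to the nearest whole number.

about 13 years

The growth-rate gap is 7.3% − 2% = 5.3 percentage points.
So the ratio between them halves every 70/5.3 ≈ 13.21 years.
A 2× gap closes after 1 halving: 1 × 13.21 ≈ 13 years.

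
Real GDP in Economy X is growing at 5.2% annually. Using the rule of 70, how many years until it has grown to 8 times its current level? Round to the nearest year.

Doubling time ≈ 70/5.2 = 13.46 years.
8 = 2^3, so 3 doublings → 40 years.

roughly 40 years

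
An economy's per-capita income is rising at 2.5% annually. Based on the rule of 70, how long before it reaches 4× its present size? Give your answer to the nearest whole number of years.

Doubling time ≈ 70/2.5 = 28.00 years.
4× is 2 doublings, so 2 × 28.00 ≈ 56 years.

≈ 56 years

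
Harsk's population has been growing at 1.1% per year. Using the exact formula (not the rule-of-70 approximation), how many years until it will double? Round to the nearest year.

63 years

t = ln(2) / ln(1 + 0.011) = 0.6931 / 0.010940 ≈ 63.35.
≈ 63 years.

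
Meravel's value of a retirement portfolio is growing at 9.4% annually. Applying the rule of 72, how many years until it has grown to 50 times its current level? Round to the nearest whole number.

One doubling takes 72/9.4 = 7.66 years.
50× is log₂ 50 ≈ 5.64 doublings, so ≈ 5.64 × 7.66 = 43 years.

≈ 43 years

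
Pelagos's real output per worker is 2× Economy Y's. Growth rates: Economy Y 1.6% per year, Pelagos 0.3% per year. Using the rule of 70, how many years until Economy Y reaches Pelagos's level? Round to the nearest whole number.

The growth-rate gap is 1.6% − 0.3% = 1.3 percentage points.
So the ratio between them halves every 70/1.3 ≈ 53.85 years.
A 2× gap closes after 1 halving: 1 × 53.85 ≈ 54 years.

approximately 54 years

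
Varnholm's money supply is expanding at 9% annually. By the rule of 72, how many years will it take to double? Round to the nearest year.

At 9%, doubling takes about 72/9 = 8.00 years.

approximately 8 years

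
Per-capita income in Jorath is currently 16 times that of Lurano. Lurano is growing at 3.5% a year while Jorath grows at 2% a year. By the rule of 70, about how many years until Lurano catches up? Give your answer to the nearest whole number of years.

What matters is the difference: 1.5 pp.
Rule of 70 on the gap: the ratio halves every 70/1.5 ≈ 46.67 years.
A 16 times gap closes after 4 halvings: 4 × 46.67 ≈ 187 years.

approximately 187 years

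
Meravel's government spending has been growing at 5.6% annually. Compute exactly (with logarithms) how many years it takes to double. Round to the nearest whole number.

13 years

t = ln(2) / ln(1 + 0.056) = 0.6931 / 0.054488 ≈ 12.72.
≈ 13 years.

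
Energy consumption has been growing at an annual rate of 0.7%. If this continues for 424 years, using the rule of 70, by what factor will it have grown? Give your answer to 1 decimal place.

18.9 times

Doubling time ≈ 70/0.7 = 100.00 years.
424 years / 100.00 ≈ 4.24 doublings → factor 2^4.24 ≈ 18.9.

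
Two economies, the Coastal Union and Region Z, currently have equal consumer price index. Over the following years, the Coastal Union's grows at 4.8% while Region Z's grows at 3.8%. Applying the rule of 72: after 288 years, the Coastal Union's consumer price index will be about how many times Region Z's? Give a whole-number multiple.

≈ 16 times

the Coastal Union pulls ahead at 1 pp per year, so the ratio doubles every 72/1 ≈ 72.00 years.
In 288 years that's 4.00 doublings: 2^4.00 ≈ 16.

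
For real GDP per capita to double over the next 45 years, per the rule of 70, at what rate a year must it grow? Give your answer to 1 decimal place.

70 / 45 ≈ 1.56, so about 1.6% a year.

about 1.6%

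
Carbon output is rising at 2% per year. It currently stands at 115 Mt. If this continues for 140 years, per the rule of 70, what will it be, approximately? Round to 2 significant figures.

approximately 1800 Mt

It doubles every 70/2 ≈ 35.00 years, so 140 years is 4.00 doublings.
2^4.00 ≈ 16.00; 115 × 16.00 ≈ 1800 Mt.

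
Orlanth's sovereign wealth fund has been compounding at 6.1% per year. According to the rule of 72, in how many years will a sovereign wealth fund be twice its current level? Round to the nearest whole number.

At 6.1%, doubling takes about 72/6.1 = 11.80 years.

around 12 years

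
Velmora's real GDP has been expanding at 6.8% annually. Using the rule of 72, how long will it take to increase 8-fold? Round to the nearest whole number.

approximately 32 years

Doubling time ≈ 72/6.8 = 10.59 years.
8 = 2^3, so 3 doublings → 32 years.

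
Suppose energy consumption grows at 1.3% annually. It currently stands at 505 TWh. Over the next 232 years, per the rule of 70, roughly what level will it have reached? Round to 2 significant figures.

about 10000 TWh

Doubling time ≈ 70/1.3 = 53.85 years.
232 years is 232/53.85 ≈ 4.31 doublings, a factor of 2^4.31 ≈ 19.84.
505 × 19.84 ≈ 10000 TWh.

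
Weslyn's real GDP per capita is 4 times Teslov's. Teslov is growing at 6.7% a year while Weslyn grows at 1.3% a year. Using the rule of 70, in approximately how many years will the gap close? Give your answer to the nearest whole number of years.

What matters is the difference: 5.4 pp.
Rule of 70 on the gap: the ratio halves every 70/5.4 ≈ 12.96 years.
A 4 times gap closes after 2 halvings: 2 × 12.96 ≈ 26 years.

about 26 years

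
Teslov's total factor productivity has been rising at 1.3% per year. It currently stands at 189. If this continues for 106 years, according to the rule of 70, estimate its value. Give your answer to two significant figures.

around 740

It doubles every 70/1.3 ≈ 53.85 years, so 106 years is 1.97 doublings.
2^1.97 ≈ 3.92; 189 × 3.92 ≈ 740.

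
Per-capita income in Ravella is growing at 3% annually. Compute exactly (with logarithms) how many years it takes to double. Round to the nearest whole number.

23 years

t = ln(2) / ln(1 + 0.03) = 0.6931 / 0.029559 ≈ 23.45.
≈ 23 years.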